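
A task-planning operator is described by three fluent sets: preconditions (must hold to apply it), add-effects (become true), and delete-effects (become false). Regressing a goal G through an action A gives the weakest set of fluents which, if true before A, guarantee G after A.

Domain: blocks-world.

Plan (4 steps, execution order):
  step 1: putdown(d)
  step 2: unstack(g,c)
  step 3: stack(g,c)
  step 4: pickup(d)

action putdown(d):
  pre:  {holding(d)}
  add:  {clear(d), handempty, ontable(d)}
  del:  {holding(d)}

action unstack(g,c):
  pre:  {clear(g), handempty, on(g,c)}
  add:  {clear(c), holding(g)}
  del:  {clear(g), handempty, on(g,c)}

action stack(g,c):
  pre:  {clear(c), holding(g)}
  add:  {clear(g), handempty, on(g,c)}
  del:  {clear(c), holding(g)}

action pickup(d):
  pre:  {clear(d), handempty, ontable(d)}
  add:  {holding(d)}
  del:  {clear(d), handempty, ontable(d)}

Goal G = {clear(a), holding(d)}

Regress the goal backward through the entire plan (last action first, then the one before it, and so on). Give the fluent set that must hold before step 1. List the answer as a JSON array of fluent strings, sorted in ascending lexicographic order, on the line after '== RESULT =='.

Regress step by step:
  through step 4 (pickup(d)): drop {holding(d)}, keep {clear(a)}, require {clear(d), handempty, ontable(d)}
    → {clear(a), clear(d), handempty, ontable(d)}
  through step 3 (stack(g,c)): drop {handempty}, keep {clear(a), clear(d), ontable(d)}, require {clear(c), holding(g)}
    → {clear(a), clear(c), clear(d), holding(g), ontable(d)}
  through step 2 (unstack(g,c)): drop {clear(c), holding(g)}, keep {clear(a), clear(d), ontable(d)}, require {clear(g), handempty, on(g,c)}
    → {clear(a), clear(d), clear(g), handempty, on(g,c), ontable(d)}
  through step 1 (putdown(d)): drop {clear(d), handempty, ontable(d)}, keep {clear(a), clear(g), on(g,c)}, require {holding(d)}
    → {clear(a), clear(g), holding(d), on(g,c)}

== RESULT ==
["clear(a)", "clear(g)", "holding(d)", "on(g,c)"]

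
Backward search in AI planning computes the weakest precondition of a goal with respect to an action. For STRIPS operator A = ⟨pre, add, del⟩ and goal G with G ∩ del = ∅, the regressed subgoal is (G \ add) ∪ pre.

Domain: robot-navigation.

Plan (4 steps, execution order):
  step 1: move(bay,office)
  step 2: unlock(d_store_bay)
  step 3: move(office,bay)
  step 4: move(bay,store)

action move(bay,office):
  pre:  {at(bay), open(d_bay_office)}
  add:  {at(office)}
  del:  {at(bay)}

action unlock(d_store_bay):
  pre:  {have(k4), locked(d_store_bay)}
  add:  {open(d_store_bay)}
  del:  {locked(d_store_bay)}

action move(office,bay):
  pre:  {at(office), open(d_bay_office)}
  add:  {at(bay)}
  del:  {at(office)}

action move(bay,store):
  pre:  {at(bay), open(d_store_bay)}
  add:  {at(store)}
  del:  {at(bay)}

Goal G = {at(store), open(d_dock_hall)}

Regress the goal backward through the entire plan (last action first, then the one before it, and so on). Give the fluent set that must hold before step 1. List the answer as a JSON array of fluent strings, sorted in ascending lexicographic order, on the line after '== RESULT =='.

Work backward from the goal:
  through step 4 (move(bay,store)): drop {at(store)}, keep {open(d_dock_hall)}, require {at(bay), open(d_store_bay)}
    → {at(bay), open(d_dock_hall), open(d_store_bay)}
  through step 3 (move(office,bay)): drop {at(bay)}, keep {open(d_dock_hall), open(d_store_bay)}, require {at(office), open(d_bay_office)}
    → {at(office), open(d_bay_office), open(d_dock_hall), open(d_store_bay)}
  through step 2 (unlock(d_store_bay)): drop {open(d_store_bay)}, keep {at(office), open(d_bay_office), open(d_dock_hall)}, require {have(k4), locked(d_store_bay)}
    → {at(office), have(k4), locked(d_store_bay), open(d_bay_office), open(d_dock_hall)}
  through step 1 (move(bay,office)): drop {at(office)}, keep {have(k4), locked(d_store_bay), open(d_bay_office), open(d_dock_hall)}, require {at(bay), open(d_bay_office)}
    → {at(bay), have(k4), locked(d_store_bay), open(d_bay_office), open(d_dock_hall)}

== RESULT ==
["at(bay)", "have(k4)", "locked(d_store_bay)", "open(d_bay_office)", "open(d_dock_hall)"]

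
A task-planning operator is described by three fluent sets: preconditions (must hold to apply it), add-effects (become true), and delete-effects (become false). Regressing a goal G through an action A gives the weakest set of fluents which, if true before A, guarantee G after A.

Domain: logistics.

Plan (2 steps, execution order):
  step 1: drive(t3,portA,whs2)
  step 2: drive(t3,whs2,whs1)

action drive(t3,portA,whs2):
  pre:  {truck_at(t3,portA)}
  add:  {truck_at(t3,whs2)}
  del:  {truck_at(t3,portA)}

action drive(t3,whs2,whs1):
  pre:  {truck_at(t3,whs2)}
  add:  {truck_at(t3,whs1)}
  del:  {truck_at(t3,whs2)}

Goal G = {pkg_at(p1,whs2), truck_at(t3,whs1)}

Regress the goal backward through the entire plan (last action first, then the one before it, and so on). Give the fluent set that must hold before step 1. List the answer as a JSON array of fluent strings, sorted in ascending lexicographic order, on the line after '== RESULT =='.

Regress step by step:
  through step 2 (drive(t3,whs2,whs1)): drop {truck_at(t3,whs1)}, keep {pkg_at(p1,whs2)}, require {truck_at(t3,whs2)}
    → {pkg_at(p1,whs2), truck_at(t3,whs2)}
  through step 1 (drive(t3,portA,whs2)): drop {truck_at(t3,whs2)}, keep {pkg_at(p1,whs2)}, require {truck_at(t3,portA)}
    → {pkg_at(p1,whs2), truck_at(t3,portA)}

== RESULT ==
["pkg_at(p1,whs2)", "truck_at(t3,portA)"]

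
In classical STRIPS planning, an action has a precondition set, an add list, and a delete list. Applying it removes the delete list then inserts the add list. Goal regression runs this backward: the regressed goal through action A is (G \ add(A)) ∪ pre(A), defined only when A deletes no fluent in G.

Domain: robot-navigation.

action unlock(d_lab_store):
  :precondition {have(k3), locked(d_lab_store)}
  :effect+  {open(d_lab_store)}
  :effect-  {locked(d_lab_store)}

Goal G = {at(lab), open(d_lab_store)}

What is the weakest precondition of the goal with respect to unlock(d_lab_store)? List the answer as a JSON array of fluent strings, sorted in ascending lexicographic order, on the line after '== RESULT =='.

Compute (G \ add) ∪ pre:
  G ∩ del = {}  (empty — regression defined)
  G \ add = {at(lab), open(d_lab_store)} \ {open(d_lab_store)} = {at(lab)}
  ∪ pre   = {at(lab)} ∪ {have(k3), locked(d_lab_store)}
          = {at(lab), have(k3), locked(d_lab_store)}

== RESULT ==
["at(lab)", "have(k3)", "locked(d_lab_store)"]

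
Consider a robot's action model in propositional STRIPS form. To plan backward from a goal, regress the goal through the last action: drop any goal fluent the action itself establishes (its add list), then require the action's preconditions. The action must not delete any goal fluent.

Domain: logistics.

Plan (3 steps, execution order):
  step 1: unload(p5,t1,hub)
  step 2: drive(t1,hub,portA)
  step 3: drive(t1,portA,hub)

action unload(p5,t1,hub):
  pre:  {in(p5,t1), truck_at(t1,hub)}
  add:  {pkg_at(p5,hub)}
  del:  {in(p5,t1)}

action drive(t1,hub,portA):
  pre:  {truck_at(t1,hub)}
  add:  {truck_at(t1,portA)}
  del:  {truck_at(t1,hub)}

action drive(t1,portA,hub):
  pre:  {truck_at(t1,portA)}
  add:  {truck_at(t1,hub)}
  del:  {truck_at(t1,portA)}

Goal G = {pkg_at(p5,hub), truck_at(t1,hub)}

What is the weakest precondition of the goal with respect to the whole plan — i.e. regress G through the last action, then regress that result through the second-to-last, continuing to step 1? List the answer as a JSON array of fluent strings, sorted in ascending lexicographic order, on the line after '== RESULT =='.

Regress step by step:
  through step 3 (drive(t1,portA,hub)): drop {truck_at(t1,hub)}, keep {pkg_at(p5,hub)}, require {truck_at(t1,portA)}
    → {pkg_at(p5,hub), truck_at(t1,portA)}
  through step 2 (drive(t1,hub,portA)): drop {truck_at(t1,portA)}, keep {pkg_at(p5,hub)}, require {truck_at(t1,hub)}
    → {pkg_at(p5,hub), truck_at(t1,hub)}
  through step 1 (unload(p5,t1,hub)): drop {pkg_at(p5,hub)}, keep {truck_at(t1,hub)}, require {in(p5,t1), truck_at(t1,hub)}
    → {in(p5,t1), truck_at(t1,hub)}

== RESULT ==
["in(p5,t1)", "truck_at(t1,hub)"]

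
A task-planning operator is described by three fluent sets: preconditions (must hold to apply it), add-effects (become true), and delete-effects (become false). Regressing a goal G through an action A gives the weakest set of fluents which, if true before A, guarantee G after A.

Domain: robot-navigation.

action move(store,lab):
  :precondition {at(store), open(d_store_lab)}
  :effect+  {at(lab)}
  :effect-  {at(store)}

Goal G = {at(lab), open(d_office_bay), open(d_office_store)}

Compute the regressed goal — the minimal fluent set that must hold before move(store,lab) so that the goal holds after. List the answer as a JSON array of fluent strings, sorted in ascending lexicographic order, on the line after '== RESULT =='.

Regress:
  G ∩ del = {}  (empty — regression defined)
  G \ add = {at(lab), open(d_office_bay), open(d_office_store)} \ {at(lab)} = {open(d_office_bay), open(d_office_store)}
  ∪ pre   = {open(d_office_bay), open(d_office_store)} ∪ {at(store), open(d_store_lab)}
          = {at(store), open(d_office_bay), open(d_office_store), open(d_store_lab)}

== RESULT ==
["at(store)", "open(d_office_bay)", "open(d_office_store)", "open(d_store_lab)"]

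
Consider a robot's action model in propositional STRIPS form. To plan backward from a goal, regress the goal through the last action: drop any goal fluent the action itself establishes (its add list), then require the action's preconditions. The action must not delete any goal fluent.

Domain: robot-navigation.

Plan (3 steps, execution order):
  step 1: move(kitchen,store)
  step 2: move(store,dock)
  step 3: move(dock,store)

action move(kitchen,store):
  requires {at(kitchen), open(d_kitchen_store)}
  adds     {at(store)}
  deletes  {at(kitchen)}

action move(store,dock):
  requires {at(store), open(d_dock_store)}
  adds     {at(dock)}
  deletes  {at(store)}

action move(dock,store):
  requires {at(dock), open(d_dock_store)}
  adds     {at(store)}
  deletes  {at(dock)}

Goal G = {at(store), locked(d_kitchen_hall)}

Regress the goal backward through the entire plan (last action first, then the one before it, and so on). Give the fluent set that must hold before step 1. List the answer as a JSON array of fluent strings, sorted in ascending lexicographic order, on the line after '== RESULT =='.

Work backward from the goal:
  through step 3 (move(dock,store)): drop {at(store)}, keep {locked(d_kitchen_hall)}, require {at(dock), open(d_dock_store)}
    → {at(dock), locked(d_kitchen_hall), open(d_dock_store)}
  through step 2 (move(store,dock)): drop {at(dock)}, keep {locked(d_kitchen_hall), open(d_dock_store)}, require {at(store), open(d_dock_store)}
    → {at(store), locked(d_kitchen_hall), open(d_dock_store)}
  through step 1 (move(kitchen,store)): drop {at(store)}, keep {locked(d_kitchen_hall), open(d_dock_store)}, require {at(kitchen), open(d_kitchen_store)}
    → {at(kitchen), locked(d_kitchen_hall), open(d_dock_store), open(d_kitchen_store)}

== RESULT ==
["at(kitchen)", "locked(d_kitchen_hall)", "open(d_dock_store)", "open(d_kitchen_store)"]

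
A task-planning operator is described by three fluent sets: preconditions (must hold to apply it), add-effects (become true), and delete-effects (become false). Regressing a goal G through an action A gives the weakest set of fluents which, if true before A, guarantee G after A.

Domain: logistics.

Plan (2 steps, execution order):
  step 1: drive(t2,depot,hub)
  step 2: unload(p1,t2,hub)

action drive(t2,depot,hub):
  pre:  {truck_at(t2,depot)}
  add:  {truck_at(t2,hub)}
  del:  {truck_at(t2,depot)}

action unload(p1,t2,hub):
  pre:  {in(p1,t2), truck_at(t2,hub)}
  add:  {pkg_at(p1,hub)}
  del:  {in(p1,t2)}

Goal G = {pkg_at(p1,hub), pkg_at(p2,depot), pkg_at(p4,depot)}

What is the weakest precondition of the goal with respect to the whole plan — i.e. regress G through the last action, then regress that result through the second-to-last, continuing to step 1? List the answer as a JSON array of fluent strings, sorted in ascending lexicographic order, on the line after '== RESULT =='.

Regress step by step:
  through step 2 (unload(p1,t2,hub)): drop {pkg_at(p1,hub)}, keep {pkg_at(p2,depot), pkg_at(p4,depot)}, require {in(p1,t2), truck_at(t2,hub)}
    → {in(p1,t2), pkg_at(p2,depot), pkg_at(p4,depot), truck_at(t2,hub)}
  through step 1 (drive(t2,depot,hub)): drop {truck_at(t2,hub)}, keep {in(p1,t2), pkg_at(p2,depot), pkg_at(p4,depot)}, require {truck_at(t2,depot)}
    → {in(p1,t2), pkg_at(p2,depot), pkg_at(p4,depot), truck_at(t2,depot)}

== RESULT ==
["in(p1,t2)", "pkg_at(p2,depot)", "pkg_at(p4,depot)", "truck_at(t2,depot)"]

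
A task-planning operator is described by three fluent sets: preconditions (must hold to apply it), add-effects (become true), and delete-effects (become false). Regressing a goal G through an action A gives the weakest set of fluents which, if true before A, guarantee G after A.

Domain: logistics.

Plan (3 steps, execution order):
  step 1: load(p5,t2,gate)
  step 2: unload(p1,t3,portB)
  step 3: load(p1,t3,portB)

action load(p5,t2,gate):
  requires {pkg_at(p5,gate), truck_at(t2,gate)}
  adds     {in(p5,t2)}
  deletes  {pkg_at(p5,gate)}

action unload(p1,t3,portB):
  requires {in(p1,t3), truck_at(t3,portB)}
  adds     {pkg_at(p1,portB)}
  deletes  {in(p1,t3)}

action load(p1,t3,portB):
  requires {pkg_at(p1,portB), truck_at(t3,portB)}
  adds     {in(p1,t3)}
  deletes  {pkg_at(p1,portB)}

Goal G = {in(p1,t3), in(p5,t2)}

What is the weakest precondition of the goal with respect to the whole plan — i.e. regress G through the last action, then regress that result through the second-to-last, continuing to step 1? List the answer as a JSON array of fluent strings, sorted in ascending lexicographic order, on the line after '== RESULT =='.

Work backward from the goal:
  through step 3 (load(p1,t3,portB)): drop {in(p1,t3)}, keep {in(p5,t2)}, require {pkg_at(p1,portB), truck_at(t3,portB)}
    → {in(p5,t2), pkg_at(p1,portB), truck_at(t3,portB)}
  through step 2 (unload(p1,t3,portB)): drop {pkg_at(p1,portB)}, keep {in(p5,t2), truck_at(t3,portB)}, require {in(p1,t3), truck_at(t3,portB)}
    → {in(p1,t3), in(p5,t2), truck_at(t3,portB)}
  through step 1 (load(p5,t2,gate)): drop {in(p5,t2)}, keep {in(p1,t3), truck_at(t3,portB)}, require {pkg_at(p5,gate), truck_at(t2,gate)}
    → {in(p1,t3), pkg_at(p5,gate), truck_at(t2,gate), truck_at(t3,portB)}

== RESULT ==
["in(p1,t3)", "pkg_at(p5,gate)", "truck_at(t2,gate)", "truck_at(t3,portB)"]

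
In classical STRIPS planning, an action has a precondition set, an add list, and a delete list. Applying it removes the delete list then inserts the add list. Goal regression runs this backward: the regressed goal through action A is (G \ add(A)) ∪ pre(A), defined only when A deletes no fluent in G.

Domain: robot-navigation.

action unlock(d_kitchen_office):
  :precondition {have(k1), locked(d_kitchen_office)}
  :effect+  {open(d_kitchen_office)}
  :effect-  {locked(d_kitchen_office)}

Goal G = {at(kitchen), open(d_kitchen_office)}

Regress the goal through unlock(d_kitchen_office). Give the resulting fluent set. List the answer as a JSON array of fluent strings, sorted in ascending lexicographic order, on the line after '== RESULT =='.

Compute (G \ add) ∪ pre:
  G ∩ del = {}  (empty — regression defined)
  G \ add = {at(kitchen), open(d_kitchen_office)} \ {open(d_kitchen_office)} = {at(kitchen)}
  ∪ pre   = {at(kitchen)} ∪ {have(k1), locked(d_kitchen_office)}
          = {at(kitchen), have(k1), locked(d_kitchen_office)}

== RESULT ==
["at(kitchen)", "have(k1)", "locked(d_kitchen_office)"]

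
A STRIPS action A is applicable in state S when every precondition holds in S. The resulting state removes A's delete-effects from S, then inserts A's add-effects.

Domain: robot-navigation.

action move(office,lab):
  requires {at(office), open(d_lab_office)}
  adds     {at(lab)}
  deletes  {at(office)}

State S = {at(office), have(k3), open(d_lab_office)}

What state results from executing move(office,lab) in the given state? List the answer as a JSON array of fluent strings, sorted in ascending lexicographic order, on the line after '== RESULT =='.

Progress:
  pre ⊆ S: {at(office), open(d_lab_office)} ⊆ S  — applicable
  S \ del = {have(k3), open(d_lab_office)}
  ∪ add   = {at(lab), have(k3), open(d_lab_office)}

== RESULT ==
["at(lab)", "have(k3)", "open(d_lab_office)"]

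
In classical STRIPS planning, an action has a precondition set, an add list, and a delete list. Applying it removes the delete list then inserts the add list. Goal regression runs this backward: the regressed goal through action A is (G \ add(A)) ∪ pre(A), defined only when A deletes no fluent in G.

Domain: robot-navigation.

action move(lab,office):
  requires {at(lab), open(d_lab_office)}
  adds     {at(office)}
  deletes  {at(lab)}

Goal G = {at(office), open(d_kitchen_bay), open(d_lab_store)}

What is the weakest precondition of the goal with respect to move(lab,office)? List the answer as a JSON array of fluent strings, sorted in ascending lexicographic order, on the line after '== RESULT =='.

Compute (G \ add) ∪ pre:
  G ∩ del = {}  (empty — regression defined)
  G \ add = {at(office), open(d_kitchen_bay), open(d_lab_store)} \ {at(office)} = {open(d_kitchen_bay), open(d_lab_store)}
  ∪ pre   = {open(d_kitchen_bay), open(d_lab_store)} ∪ {at(lab), open(d_lab_office)}
          = {at(lab), open(d_kitchen_bay), open(d_lab_office), open(d_lab_store)}

== RESULT ==
["at(lab)", "open(d_kitchen_bay)", "open(d_lab_office)", "open(d_lab_store)"]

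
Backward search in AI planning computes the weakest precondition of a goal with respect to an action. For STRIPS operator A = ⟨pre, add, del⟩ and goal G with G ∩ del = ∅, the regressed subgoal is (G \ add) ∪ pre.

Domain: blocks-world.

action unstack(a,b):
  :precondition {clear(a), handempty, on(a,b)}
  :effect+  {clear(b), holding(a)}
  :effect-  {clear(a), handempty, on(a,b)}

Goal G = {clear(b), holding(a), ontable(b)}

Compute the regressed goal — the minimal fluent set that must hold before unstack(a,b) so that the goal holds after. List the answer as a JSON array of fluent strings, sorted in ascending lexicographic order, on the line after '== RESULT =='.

Compute (G \ add) ∪ pre:
  G ∩ del = {}  (empty — regression defined)
  G \ add = {clear(b), holding(a), ontable(b)} \ {clear(b), holding(a)} = {ontable(b)}
  ∪ pre   = {ontable(b)} ∪ {clear(a), handempty, on(a,b)}
          = {clear(a), handempty, on(a,b), ontable(b)}

== RESULT ==
["clear(a)", "handempty", "on(a,b)", "ontable(b)"]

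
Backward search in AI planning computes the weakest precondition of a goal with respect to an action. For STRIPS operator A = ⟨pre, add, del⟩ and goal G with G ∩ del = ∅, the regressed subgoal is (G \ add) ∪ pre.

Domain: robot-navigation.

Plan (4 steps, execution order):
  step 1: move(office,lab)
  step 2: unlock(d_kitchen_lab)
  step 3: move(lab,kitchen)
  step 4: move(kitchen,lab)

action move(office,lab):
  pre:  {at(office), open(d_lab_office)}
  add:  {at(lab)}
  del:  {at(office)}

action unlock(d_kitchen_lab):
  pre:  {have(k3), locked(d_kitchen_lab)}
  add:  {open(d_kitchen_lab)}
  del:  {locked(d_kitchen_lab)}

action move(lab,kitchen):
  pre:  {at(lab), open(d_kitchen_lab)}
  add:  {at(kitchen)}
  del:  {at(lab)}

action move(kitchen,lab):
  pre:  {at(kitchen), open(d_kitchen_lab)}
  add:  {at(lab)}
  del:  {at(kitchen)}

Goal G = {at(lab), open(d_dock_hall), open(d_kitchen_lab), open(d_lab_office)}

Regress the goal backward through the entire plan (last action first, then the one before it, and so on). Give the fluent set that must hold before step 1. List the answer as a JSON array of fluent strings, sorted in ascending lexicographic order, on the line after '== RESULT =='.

Work backward from the goal:
  through step 4 (move(kitchen,lab)): drop {at(lab)}, keep {open(d_dock_hall), open(d_kitchen_lab), open(d_lab_office)}, require {at(kitchen), open(d_kitchen_lab)}
    → {at(kitchen), open(d_dock_hall), open(d_kitchen_lab), open(d_lab_office)}
  through step 3 (move(lab,kitchen)): drop {at(kitchen)}, keep {open(d_dock_hall), open(d_kitchen_lab), open(d_lab_office)}, require {at(lab), open(d_kitchen_lab)}
    → {at(lab), open(d_dock_hall), open(d_kitchen_lab), open(d_lab_office)}
  through step 2 (unlock(d_kitchen_lab)): drop {open(d_kitchen_lab)}, keep {at(lab), open(d_dock_hall), open(d_lab_office)}, require {have(k3), locked(d_kitchen_lab)}
    → {at(lab), have(k3), locked(d_kitchen_lab), open(d_dock_hall), open(d_lab_office)}
  through step 1 (move(office,lab)): drop {at(lab)}, keep {have(k3), locked(d_kitchen_lab), open(d_dock_hall), open(d_lab_office)}, require {at(office), open(d_lab_office)}
    → {at(office), have(k3), locked(d_kitchen_lab), open(d_dock_hall), open(d_lab_office)}

== RESULT ==
["at(office)", "have(k3)", "locked(d_kitchen_lab)", "open(d_dock_hall)", "open(d_lab_office)"]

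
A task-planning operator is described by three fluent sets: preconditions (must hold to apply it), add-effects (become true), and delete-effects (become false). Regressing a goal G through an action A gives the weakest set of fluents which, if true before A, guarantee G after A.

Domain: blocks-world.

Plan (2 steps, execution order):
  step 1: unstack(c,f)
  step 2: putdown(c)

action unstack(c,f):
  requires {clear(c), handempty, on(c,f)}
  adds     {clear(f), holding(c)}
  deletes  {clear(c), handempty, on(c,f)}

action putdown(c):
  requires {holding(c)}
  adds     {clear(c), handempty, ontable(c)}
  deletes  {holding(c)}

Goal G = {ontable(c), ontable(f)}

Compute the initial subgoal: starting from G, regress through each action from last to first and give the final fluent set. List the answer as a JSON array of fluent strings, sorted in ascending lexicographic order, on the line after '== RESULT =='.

Regress step by step:
  through step 2 (putdown(c)): drop {ontable(c)}, keep {ontable(f)}, require {holding(c)}
    → {holding(c), ontable(f)}
  through step 1 (unstack(c,f)): drop {holding(c)}, keep {ontable(f)}, require {clear(c), handempty, on(c,f)}
    → {clear(c), handempty, on(c,f), ontable(f)}

== RESULT ==
["clear(c)", "handempty", "on(c,f)", "ontable(f)"]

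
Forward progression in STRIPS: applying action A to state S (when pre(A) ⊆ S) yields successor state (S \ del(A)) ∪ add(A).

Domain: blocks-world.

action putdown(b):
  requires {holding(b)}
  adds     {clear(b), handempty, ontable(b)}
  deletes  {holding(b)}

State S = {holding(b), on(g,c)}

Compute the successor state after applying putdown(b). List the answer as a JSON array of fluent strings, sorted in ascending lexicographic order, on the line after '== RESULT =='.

Progress:
  pre ⊆ S: {holding(b)} ⊆ S  — applicable
  S \ del = {on(g,c)}
  ∪ add   = {clear(b), handempty, on(g,c), ontable(b)}

== RESULT ==
["clear(b)", "handempty", "on(g,c)", "ontable(b)"]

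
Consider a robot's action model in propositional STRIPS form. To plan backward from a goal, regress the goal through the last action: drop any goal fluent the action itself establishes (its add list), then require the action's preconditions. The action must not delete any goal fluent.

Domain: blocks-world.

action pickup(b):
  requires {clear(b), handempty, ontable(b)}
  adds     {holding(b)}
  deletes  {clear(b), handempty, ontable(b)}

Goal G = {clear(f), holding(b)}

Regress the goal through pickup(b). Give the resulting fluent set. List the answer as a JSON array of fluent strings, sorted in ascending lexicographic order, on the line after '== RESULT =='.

Regress:
  G ∩ del = {}  (empty — regression defined)
  G \ add = {clear(f), holding(b)} \ {holding(b)} = {clear(f)}
  ∪ pre   = {clear(f)} ∪ {clear(b), handempty, ontable(b)}
          = {clear(b), clear(f), handempty, ontable(b)}

== RESULT ==
["clear(b)", "clear(f)", "handempty", "ontable(b)"]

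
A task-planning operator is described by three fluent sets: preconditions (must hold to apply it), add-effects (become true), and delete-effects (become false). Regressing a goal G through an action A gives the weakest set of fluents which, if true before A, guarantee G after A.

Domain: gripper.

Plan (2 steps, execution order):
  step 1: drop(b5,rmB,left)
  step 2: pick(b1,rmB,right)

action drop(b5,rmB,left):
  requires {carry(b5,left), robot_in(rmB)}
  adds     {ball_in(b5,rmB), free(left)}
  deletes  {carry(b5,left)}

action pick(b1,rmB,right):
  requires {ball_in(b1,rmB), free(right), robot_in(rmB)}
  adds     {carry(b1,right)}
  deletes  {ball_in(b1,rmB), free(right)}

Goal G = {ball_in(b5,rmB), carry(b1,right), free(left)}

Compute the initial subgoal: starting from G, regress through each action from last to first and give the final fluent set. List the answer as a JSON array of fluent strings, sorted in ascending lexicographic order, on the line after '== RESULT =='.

Regress step by step:
  through step 2 (pick(b1,rmB,right)): drop {carry(b1,right)}, keep {ball_in(b5,rmB), free(left)}, require {ball_in(b1,rmB), free(right), robot_in(rmB)}
    → {ball_in(b1,rmB), ball_in(b5,rmB), free(left), free(right), robot_in(rmB)}
  through step 1 (drop(b5,rmB,left)): drop {ball_in(b5,rmB), free(left)}, keep {ball_in(b1,rmB), free(right), robot_in(rmB)}, require {carry(b5,left), robot_in(rmB)}
    → {ball_in(b1,rmB), carry(b5,left), free(right), robot_in(rmB)}

== RESULT ==
["ball_in(b1,rmB)", "carry(b5,left)", "free(right)", "robot_in(rmB)"]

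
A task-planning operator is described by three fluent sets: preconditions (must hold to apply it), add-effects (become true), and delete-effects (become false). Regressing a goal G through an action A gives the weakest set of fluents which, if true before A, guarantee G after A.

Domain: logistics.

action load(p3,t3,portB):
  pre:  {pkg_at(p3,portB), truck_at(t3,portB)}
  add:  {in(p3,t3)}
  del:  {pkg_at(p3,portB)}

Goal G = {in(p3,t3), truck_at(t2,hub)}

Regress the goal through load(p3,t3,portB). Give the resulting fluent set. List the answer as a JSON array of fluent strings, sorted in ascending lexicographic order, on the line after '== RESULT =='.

Regress:
  G ∩ del = {}  (empty — regression defined)
  G \ add = {in(p3,t3), truck_at(t2,hub)} \ {in(p3,t3)} = {truck_at(t2,hub)}
  ∪ pre   = {truck_at(t2,hub)} ∪ {pkg_at(p3,portB), truck_at(t3,portB)}
          = {pkg_at(p3,portB), truck_at(t2,hub), truck_at(t3,portB)}

== RESULT ==
["pkg_at(p3,portB)", "truck_at(t2,hub)", "truck_at(t3,portB)"]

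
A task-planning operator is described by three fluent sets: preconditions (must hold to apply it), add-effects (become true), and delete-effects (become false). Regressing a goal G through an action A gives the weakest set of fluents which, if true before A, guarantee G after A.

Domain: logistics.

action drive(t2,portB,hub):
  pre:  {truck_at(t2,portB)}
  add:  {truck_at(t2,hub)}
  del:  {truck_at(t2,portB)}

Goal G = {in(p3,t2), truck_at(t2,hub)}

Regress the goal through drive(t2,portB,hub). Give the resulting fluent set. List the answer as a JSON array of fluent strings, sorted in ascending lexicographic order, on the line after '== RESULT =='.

Compute (G \ add) ∪ pre:
  G ∩ del = {}  (empty — regression defined)
  G \ add = {in(p3,t2), truck_at(t2,hub)} \ {truck_at(t2,hub)} = {in(p3,t2)}
  ∪ pre   = {in(p3,t2)} ∪ {truck_at(t2,portB)}
          = {in(p3,t2), truck_at(t2,portB)}

== RESULT ==
["in(p3,t2)", "truck_at(t2,portB)"]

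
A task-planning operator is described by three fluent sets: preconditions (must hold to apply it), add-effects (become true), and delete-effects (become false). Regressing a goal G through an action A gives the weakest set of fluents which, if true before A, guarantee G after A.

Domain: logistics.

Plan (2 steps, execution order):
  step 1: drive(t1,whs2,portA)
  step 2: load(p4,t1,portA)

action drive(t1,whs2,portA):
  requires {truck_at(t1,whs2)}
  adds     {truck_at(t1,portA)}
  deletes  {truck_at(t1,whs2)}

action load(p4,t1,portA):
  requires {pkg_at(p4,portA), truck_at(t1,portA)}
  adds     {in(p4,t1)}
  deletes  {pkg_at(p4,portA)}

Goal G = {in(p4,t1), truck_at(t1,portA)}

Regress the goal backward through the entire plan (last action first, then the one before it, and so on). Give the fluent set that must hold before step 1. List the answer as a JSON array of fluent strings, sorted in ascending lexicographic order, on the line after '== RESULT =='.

Regress step by step:
  through step 2 (load(p4,t1,portA)): drop {in(p4,t1)}, keep {truck_at(t1,portA)}, require {pkg_at(p4,portA), truck_at(t1,portA)}
    → {pkg_at(p4,portA), truck_at(t1,portA)}
  through step 1 (drive(t1,whs2,portA)): drop {truck_at(t1,portA)}, keep {pkg_at(p4,portA)}, require {truck_at(t1,whs2)}
    → {pkg_at(p4,portA), truck_at(t1,whs2)}

== RESULT ==
["pkg_at(p4,portA)", "truck_at(t1,whs2)"]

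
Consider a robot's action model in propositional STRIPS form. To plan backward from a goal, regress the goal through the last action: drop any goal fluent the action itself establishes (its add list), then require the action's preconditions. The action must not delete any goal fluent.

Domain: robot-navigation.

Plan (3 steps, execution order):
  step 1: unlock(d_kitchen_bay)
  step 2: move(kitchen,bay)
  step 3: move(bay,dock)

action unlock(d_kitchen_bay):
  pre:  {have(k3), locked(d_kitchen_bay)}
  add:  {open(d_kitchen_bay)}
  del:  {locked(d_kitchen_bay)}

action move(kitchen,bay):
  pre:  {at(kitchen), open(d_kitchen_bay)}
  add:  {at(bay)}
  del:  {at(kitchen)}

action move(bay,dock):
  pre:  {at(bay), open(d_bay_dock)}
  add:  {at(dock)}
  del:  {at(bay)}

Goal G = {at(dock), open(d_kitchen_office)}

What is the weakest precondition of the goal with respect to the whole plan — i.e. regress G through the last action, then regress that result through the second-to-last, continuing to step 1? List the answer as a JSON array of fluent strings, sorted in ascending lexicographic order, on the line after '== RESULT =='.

Work backward from the goal:
  through step 3 (move(bay,dock)): drop {at(dock)}, keep {open(d_kitchen_office)}, require {at(bay), open(d_bay_dock)}
    → {at(bay), open(d_bay_dock), open(d_kitchen_office)}
  through step 2 (move(kitchen,bay)): drop {at(bay)}, keep {open(d_bay_dock), open(d_kitchen_office)}, require {at(kitchen), open(d_kitchen_bay)}
    → {at(kitchen), open(d_bay_dock), open(d_kitchen_bay), open(d_kitchen_office)}
  through step 1 (unlock(d_kitchen_bay)): drop {open(d_kitchen_bay)}, keep {at(kitchen), open(d_bay_dock), open(d_kitchen_office)}, require {have(k3), locked(d_kitchen_bay)}
    → {at(kitchen), have(k3), locked(d_kitchen_bay), open(d_bay_dock), open(d_kitchen_office)}

== RESULT ==
["at(kitchen)", "have(k3)", "locked(d_kitchen_bay)", "open(d_bay_dock)", "open(d_kitchen_office)"]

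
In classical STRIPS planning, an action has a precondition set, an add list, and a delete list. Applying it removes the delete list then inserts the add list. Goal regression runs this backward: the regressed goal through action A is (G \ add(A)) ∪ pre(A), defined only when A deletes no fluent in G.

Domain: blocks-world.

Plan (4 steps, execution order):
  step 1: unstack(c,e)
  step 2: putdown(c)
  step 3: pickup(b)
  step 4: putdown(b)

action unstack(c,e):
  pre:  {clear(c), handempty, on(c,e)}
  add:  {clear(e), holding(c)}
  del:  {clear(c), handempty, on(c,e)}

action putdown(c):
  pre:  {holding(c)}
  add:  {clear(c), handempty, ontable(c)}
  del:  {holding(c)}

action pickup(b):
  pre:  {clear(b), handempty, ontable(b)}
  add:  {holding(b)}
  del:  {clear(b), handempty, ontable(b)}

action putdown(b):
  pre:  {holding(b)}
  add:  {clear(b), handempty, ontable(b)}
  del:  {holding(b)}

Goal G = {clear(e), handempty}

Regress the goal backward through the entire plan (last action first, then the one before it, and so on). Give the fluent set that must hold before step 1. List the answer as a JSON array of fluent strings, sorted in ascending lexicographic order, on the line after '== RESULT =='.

Regress step by step:
  through step 4 (putdown(b)): drop {handempty}, keep {clear(e)}, require {holding(b)}
    → {clear(e), holding(b)}
  through step 3 (pickup(b)): drop {holding(b)}, keep {clear(e)}, require {clear(b), handempty, ontable(b)}
    → {clear(b), clear(e), handempty, ontable(b)}
  through step 2 (putdown(c)): drop {handempty}, keep {clear(b), clear(e), ontable(b)}, require {holding(c)}
    → {clear(b), clear(e), holding(c), ontable(b)}
  through step 1 (unstack(c,e)): drop {clear(e), holding(c)}, keep {clear(b), ontable(b)}, require {clear(c), handempty, on(c,e)}
    → {clear(b), clear(c), handempty, on(c,e), ontable(b)}

== RESULT ==
["clear(b)", "clear(c)", "handempty", "on(c,e)", "ontable(b)"]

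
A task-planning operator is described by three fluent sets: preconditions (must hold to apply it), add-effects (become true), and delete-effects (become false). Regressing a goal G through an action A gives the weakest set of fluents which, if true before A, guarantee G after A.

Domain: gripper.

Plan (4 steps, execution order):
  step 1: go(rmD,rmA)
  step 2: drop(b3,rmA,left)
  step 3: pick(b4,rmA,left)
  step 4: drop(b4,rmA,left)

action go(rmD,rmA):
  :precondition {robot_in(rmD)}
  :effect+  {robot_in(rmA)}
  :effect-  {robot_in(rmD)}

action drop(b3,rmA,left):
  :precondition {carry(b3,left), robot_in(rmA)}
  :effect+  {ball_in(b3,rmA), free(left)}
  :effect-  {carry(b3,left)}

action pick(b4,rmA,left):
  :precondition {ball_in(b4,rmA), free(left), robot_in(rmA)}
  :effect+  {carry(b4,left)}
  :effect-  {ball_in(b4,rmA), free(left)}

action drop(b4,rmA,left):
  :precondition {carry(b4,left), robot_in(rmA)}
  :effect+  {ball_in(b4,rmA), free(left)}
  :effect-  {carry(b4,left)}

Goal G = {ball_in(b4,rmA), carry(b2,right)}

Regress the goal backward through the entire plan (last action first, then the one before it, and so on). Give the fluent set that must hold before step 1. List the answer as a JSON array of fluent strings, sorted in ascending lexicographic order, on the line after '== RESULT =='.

Regress step by step:
  through step 4 (drop(b4,rmA,left)): drop {ball_in(b4,rmA)}, keep {carry(b2,right)}, require {carry(b4,left), robot_in(rmA)}
    → {carry(b2,right), carry(b4,left), robot_in(rmA)}
  through step 3 (pick(b4,rmA,left)): drop {carry(b4,left)}, keep {carry(b2,right), robot_in(rmA)}, require {ball_in(b4,rmA), free(left), robot_in(rmA)}
    → {ball_in(b4,rmA), carry(b2,right), free(left), robot_in(rmA)}
  through step 2 (drop(b3,rmA,left)): drop {free(left)}, keep {ball_in(b4,rmA), carry(b2,right), robot_in(rmA)}, require {carry(b3,left), robot_in(rmA)}
    → {ball_in(b4,rmA), carry(b2,right), carry(b3,left), robot_in(rmA)}
  through step 1 (go(rmD,rmA)): drop {robot_in(rmA)}, keep {ball_in(b4,rmA), carry(b2,right), carry(b3,left)}, require {robot_in(rmD)}
    → {ball_in(b4,rmA), carry(b2,right), carry(b3,left), robot_in(rmD)}

== RESULT ==
["ball_in(b4,rmA)", "carry(b2,right)", "carry(b3,left)", "robot_in(rmD)"]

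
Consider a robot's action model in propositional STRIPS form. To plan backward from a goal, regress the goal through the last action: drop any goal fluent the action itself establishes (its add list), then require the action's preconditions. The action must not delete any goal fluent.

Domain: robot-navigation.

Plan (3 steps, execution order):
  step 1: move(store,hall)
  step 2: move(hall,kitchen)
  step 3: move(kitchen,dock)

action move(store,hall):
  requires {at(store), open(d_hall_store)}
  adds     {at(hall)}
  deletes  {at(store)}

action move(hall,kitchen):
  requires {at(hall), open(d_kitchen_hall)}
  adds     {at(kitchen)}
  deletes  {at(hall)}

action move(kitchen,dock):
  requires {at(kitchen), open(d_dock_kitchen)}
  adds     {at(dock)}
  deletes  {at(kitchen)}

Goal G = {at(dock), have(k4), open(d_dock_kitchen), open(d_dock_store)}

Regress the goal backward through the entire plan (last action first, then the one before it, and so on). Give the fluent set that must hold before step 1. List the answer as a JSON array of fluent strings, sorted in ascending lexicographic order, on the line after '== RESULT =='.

Work backward from the goal:
  through step 3 (move(kitchen,dock)): drop {at(dock)}, keep {have(k4), open(d_dock_kitchen), open(d_dock_store)}, require {at(kitchen), open(d_dock_kitchen)}
    → {at(kitchen), have(k4), open(d_dock_kitchen), open(d_dock_store)}
  through step 2 (move(hall,kitchen)): drop {at(kitchen)}, keep {have(k4), open(d_dock_kitchen), open(d_dock_store)}, require {at(hall), open(d_kitchen_hall)}
    → {at(hall), have(k4), open(d_dock_kitchen), open(d_dock_store), open(d_kitchen_hall)}
  through step 1 (move(store,hall)): drop {at(hall)}, keep {have(k4), open(d_dock_kitchen), open(d_dock_store), open(d_kitchen_hall)}, require {at(store), open(d_hall_store)}
    → {at(store), have(k4), open(d_dock_kitchen), open(d_dock_store), open(d_hall_store), open(d_kitchen_hall)}

== RESULT ==
["at(store)", "have(k4)", "open(d_dock_kitchen)", "open(d_dock_store)", "open(d_hall_store)", "open(d_kitchen_hall)"]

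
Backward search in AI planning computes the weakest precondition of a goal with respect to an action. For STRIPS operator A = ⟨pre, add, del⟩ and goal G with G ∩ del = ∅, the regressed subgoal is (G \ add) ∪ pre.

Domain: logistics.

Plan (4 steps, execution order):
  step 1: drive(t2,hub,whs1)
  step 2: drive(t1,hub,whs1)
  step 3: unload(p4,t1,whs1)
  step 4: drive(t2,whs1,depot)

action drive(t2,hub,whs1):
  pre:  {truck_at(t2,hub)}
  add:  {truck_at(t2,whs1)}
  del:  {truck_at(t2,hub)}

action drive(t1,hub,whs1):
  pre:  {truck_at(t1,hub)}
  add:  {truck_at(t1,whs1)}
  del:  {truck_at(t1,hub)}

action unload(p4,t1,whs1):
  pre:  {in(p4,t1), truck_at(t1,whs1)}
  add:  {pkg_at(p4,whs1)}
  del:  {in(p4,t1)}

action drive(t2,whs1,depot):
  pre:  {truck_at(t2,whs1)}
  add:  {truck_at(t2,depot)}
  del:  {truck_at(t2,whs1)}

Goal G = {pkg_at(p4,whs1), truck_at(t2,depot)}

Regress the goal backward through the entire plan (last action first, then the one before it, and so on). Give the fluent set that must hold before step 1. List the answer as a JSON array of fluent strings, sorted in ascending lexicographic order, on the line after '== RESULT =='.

Work backward from the goal:
  through step 4 (drive(t2,whs1,depot)): drop {truck_at(t2,depot)}, keep {pkg_at(p4,whs1)}, require {truck_at(t2,whs1)}
    → {pkg_at(p4,whs1), truck_at(t2,whs1)}
  through step 3 (unload(p4,t1,whs1)): drop {pkg_at(p4,whs1)}, keep {truck_at(t2,whs1)}, require {in(p4,t1), truck_at(t1,whs1)}
    → {in(p4,t1), truck_at(t1,whs1), truck_at(t2,whs1)}
  through step 2 (drive(t1,hub,whs1)): drop {truck_at(t1,whs1)}, keep {in(p4,t1), truck_at(t2,whs1)}, require {truck_at(t1,hub)}
    → {in(p4,t1), truck_at(t1,hub), truck_at(t2,whs1)}
  through step 1 (drive(t2,hub,whs1)): drop {truck_at(t2,whs1)}, keep {in(p4,t1), truck_at(t1,hub)}, require {truck_at(t2,hub)}
    → {in(p4,t1), truck_at(t1,hub), truck_at(t2,hub)}

== RESULT ==
["in(p4,t1)", "truck_at(t1,hub)", "truck_at(t2,hub)"]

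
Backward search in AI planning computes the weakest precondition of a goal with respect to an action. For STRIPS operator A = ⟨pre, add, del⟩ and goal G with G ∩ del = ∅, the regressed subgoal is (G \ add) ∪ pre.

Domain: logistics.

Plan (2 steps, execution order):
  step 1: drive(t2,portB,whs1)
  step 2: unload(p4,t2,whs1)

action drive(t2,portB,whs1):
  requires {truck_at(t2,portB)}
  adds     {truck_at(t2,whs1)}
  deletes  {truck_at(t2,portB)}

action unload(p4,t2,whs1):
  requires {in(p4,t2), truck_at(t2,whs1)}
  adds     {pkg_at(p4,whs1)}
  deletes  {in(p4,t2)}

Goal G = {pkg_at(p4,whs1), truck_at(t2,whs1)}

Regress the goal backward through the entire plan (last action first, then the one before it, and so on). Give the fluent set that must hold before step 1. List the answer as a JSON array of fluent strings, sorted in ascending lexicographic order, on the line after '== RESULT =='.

Regress step by step:
  through step 2 (unload(p4,t2,whs1)): drop {pkg_at(p4,whs1)}, keep {truck_at(t2,whs1)}, require {in(p4,t2), truck_at(t2,whs1)}
    → {in(p4,t2), truck_at(t2,whs1)}
  through step 1 (drive(t2,portB,whs1)): drop {truck_at(t2,whs1)}, keep {in(p4,t2)}, require {truck_at(t2,portB)}
    → {in(p4,t2), truck_at(t2,portB)}

== RESULT ==
["in(p4,t2)", "truck_at(t2,portB)"]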